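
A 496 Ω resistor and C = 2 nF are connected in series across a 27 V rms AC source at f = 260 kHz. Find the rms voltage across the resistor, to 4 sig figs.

22.98 V

ω = 2πf = 1.634e+06 rad/s
X_C = 1/(ωC) = 306.1 Ω
Z = 496.0 − j306.1 Ω
|Z| = √(496.0² + 306.1²) = 582.8 Ω
I = V/|Z| = 46.33 mA
V_R = I·|Z_R| = 0.04633 × 496.0 = 22.98 V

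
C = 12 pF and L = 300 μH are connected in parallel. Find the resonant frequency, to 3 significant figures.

ω₀ = 1/√(LC) = 1/√(0.0003 × 1.2e-11) = 1.667e+07 rad/s
f₀ = ω₀/(2π) = 2.65 MHz

2.65 MHz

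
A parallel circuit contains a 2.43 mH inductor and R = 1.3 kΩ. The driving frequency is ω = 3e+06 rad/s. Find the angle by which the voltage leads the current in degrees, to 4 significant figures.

X_L = ωL = 7290 Ω
Parallel: admittances add. Y = 1/R + 1/(jωL)
Y = (0.0007692 − j0.0001372) S
|Y| = 0.0007814 S → |Z| = 1/|Y| = 1280 Ω, ∠Z = −∠Y = 10.11°

10.11°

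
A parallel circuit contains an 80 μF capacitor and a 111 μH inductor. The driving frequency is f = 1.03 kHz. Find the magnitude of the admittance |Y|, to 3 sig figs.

ω = 2πf = 6472 rad/s
X_L = ωL = 0.718 Ω
X_C = 1/(ωC) = 1.93 Ω
Parallel: admittances add. Y = 1/(jωL) + jωC
Y = (0 − j0.874) S
|Y| = 0.874 S → |Z| = 1/|Y| = 1.14 Ω, ∠Z = −∠Y = 90.0°

874 mS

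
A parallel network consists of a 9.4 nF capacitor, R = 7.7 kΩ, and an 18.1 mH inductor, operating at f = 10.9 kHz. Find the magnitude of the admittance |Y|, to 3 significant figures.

ω = 2πf = 68490 rad/s
X_L = ωL = 1240 Ω
X_C = 1/(ωC) = 1550 Ω
Parallel: admittances add. Y = 1/R + 1/(jωL) + jωC
Y = (0.000130 − j0.000163) S
|Y| = 0.000208 S → |Z| = 1/|Y| = 4800 Ω, ∠Z = −∠Y = 51.4°

208 μS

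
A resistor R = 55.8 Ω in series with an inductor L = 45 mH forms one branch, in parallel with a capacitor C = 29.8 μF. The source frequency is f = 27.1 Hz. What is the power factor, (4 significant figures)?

0.9888

ω = 2πf = 170.3 rad/s
X_L = ωL = 7.662 Ω
X_C = 1/(ωC) = 197.1 Ω
Branch 1 (R+jX_L): Z₁ = 55.80 + j7.662 Ω, |Z₁| = 56.32 Ω
Branch 2 (−jX_C): Z₂ = −j197.1 Ω
Parallel: Z = Z₁Z₂/(Z₁+Z₂), |Z| = 56.21 Ω, ∠Z = -8.596°
cos φ = cos(-8.596°) = 0.9888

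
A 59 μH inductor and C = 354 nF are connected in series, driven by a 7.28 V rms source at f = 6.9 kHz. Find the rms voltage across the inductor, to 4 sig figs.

ω = 2πf = 43350 rad/s
X_L = ωL = 2.558 Ω
X_C = 1/(ωC) = 65.16 Ω
Net reactance X = X_L − X_C = -62.60 Ω
Z = − j62.60 Ω
|Z| = √(0² + 62.60²) = 62.60 Ω
I = V/|Z| = 116.3 mA
V_L = I·|Z_L| = 0.1163 × 2.558 = 0.2975 V

0.2975 V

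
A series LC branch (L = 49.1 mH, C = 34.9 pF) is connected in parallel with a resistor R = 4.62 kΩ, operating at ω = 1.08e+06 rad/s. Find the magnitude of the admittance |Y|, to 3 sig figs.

220 μS

X_L = ωL = 53000 Ω
X_C = 1/(ωC) = 26500 Ω
Branch 1: Z₁ = R = 4620 Ω
Branch 2 (series LC): Z₂ = j(X_L − X_C) = j26500 Ω
Parallel: Z = Z₁Z₂/(Z₁+Z₂), |Z| = 4550 Ω, ∠Z = 9.89°
|Y| = 1/|Z| = 220 μS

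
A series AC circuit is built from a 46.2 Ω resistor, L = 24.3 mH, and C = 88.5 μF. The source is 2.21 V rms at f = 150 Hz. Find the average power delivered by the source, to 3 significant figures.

100 mW

ω = 2πf = 942.5 rad/s
X_L = ωL = 22.9 Ω
X_C = 1/(ωC) = 12.0 Ω
Net reactance X = X_L − X_C = 10.9 Ω
Z = 46.2 + j10.9 Ω
|Z| = √(46.2² + 10.9²) = 47.5 Ω
∠Z = arctan(10.9/46.2) = 13.3°
I = V/|Z| = 46.6 mA
P = VI cos φ = 2.21 × 0.0466 × cos(13.3°) = 100 mW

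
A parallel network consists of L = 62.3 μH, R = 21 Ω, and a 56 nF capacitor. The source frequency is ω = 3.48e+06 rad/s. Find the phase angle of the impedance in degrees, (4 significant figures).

-75.95°

X_L = ωL = 216.8 Ω
X_C = 1/(ωC) = 5.131 Ω
Parallel: admittances add. Y = 1/R + 1/(jωL) + jωC
Y = (0.04762 + j0.1903) S
|Y| = 0.1961 S → |Z| = 1/|Y| = 5.099 Ω, ∠Z = −∠Y = -75.95°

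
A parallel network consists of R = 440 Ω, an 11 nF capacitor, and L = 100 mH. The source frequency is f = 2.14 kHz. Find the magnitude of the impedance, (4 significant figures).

425.6 Ω

ω = 2πf = 13450 rad/s
X_L = ωL = 1345 Ω
X_C = 1/(ωC) = 6761 Ω
Parallel: admittances add. Y = 1/R + 1/(jωL) + jωC
Y = (0.002273 − j0.0005958) S
|Y| = 0.002350 S → |Z| = 1/|Y| = 425.6 Ω, ∠Z = −∠Y = 14.69°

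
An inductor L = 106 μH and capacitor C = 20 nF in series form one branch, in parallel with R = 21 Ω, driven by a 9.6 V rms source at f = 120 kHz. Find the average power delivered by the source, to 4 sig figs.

ω = 2πf = 754000 rad/s
X_L = ωL = 79.92 Ω
X_C = 1/(ωC) = 66.31 Ω
Branch 1: Z₁ = R = 21.00 Ω
Branch 2 (series LC): Z₂ = j(X_L − X_C) = j13.61 Ω
Parallel: Z = Z₁Z₂/(Z₁+Z₂), |Z| = 11.42 Ω, ∠Z = 57.06°
I = V/|Z| = 840.7 mA
P = VI cos φ = 9.6 × 0.8407 × cos(57.06°) = 4.389 W

4.389 W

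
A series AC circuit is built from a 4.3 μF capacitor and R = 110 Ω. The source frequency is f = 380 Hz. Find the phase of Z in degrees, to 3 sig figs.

ω = 2πf = 2388 rad/s
X_C = 1/(ωC) = 97.4 Ω
Z = 110 − j97.4 Ω
|Z| = √(110² + 97.4²) = 147 Ω
∠Z = arctan(-97.4/110) = -41.5°

-41.5°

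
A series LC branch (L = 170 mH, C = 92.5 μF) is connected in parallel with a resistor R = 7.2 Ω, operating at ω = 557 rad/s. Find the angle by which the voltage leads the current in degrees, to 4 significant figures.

5.463°

X_L = ωL = 94.69 Ω
X_C = 1/(ωC) = 19.41 Ω
Branch 1: Z₁ = R = 7.200 Ω
Branch 2 (series LC): Z₂ = j(X_L − X_C) = j75.28 Ω
Parallel: Z = Z₁Z₂/(Z₁+Z₂), |Z| = 7.167 Ω, ∠Z = 5.463°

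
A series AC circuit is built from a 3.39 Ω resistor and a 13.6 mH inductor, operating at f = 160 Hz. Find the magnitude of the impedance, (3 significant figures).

14.1 Ω

ω = 2πf = 1005 rad/s
X_L = ωL = 13.7 Ω
Z = 3.39 + j13.7 Ω
|Z| = √(3.39² + 13.7²) = 14.1 Ω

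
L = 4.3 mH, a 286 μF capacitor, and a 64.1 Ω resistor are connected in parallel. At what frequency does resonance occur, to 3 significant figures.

144 Hz

ω₀ = 1/√(LC) = 1/√(0.0043 × 0.000286) = 901.7 rad/s
f₀ = ω₀/(2π) = 144 Hz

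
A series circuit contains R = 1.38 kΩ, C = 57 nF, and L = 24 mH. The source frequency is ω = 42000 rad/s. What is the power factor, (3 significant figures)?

X_L = ωL = 1010 Ω
X_C = 1/(ωC) = 418 Ω
Net reactance X = X_L − X_C = 590 Ω
Z = 1380 + j590 Ω
|Z| = √(1380² + 590²) = 1500 Ω
∠Z = arctan(590/1380) = 23.2°
cos φ = cos(23.2°) = 0.919

0.919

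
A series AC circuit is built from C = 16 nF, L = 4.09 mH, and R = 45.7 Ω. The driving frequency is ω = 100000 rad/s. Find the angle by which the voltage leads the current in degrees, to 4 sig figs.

X_L = ωL = 409.0 Ω
X_C = 1/(ωC) = 625.0 Ω
Net reactance X = X_L − X_C = -216.0 Ω
Z = 45.70 − j216.0 Ω
|Z| = √(45.70² + 216.0²) = 220.8 Ω
∠Z = arctan(-216.0/45.70) = -78.05°

-78.05°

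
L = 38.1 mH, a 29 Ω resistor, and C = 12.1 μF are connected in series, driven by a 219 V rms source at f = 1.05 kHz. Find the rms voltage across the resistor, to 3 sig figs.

ω = 2πf = 6597 rad/s
X_L = ωL = 251 Ω
X_C = 1/(ωC) = 12.5 Ω
Net reactance X = X_L − X_C = 239 Ω
Z = 29.0 + j239 Ω
|Z| = √(29.0² + 239²) = 241 Ω
I = V/|Z| = 910 mA
V_R = I·|Z_R| = 0.910 × 29.0 = 26.4 V

26.4 V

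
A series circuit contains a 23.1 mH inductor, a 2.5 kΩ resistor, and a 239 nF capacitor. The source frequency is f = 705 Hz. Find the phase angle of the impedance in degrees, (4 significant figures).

-18.62°

ω = 2πf = 4430 rad/s
X_L = ωL = 102.3 Ω
X_C = 1/(ωC) = 944.6 Ω
Net reactance X = X_L − X_C = -842.2 Ω
Z = 2500 − j842.2 Ω
|Z| = √(2500² + 842.2²) = 2638 Ω
∠Z = arctan(-842.2/2500) = -18.62°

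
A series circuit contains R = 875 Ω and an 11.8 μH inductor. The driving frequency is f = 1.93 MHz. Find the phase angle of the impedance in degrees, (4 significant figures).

9.288°

ω = 2πf = 1.213e+07 rad/s
X_L = ωL = 143.1 Ω
Z = 875.0 + j143.1 Ω
|Z| = √(875.0² + 143.1²) = 886.6 Ω
∠Z = arctan(143.1/875.0) = 9.288°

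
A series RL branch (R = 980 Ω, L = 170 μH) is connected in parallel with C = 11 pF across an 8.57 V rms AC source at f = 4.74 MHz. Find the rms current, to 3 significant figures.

ω = 2πf = 2.978e+07 rad/s
X_L = ωL = 5060 Ω
X_C = 1/(ωC) = 3050 Ω
Branch 1 (R+jX_L): Z₁ = 980 + j5060 Ω, |Z₁| = 5160 Ω
Branch 2 (−jX_C): Z₂ = −j3050 Ω
Parallel: Z = Z₁Z₂/(Z₁+Z₂), |Z| = 7040 Ω, ∠Z = -75.0°
I = V/|Z| = 8.57/7040 = 1.22 mA

1.22 mA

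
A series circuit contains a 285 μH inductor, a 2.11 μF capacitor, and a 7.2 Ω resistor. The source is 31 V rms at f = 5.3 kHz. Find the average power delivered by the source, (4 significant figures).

ω = 2πf = 33300 rad/s
X_L = ωL = 9.491 Ω
X_C = 1/(ωC) = 14.23 Ω
Net reactance X = X_L − X_C = -4.741 Ω
Z = 7.200 − j4.741 Ω
|Z| = √(7.200² + 4.741²) = 8.621 Ω
∠Z = arctan(-4.741/7.200) = -33.36°
I = V/|Z| = 3.596 A
P = VI cos φ = 31 × 3.596 × cos(-33.36°) = 93.10 W

93.10 W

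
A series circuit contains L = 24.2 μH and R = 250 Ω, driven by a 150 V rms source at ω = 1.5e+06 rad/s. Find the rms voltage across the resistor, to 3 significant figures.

X_L = ωL = 36.3 Ω
Z = 250 + j36.3 Ω
|Z| = √(250² + 36.3²) = 253 Ω
I = V/|Z| = 594 mA
V_R = I·|Z_R| = 0.594 × 250 = 148 V

148 V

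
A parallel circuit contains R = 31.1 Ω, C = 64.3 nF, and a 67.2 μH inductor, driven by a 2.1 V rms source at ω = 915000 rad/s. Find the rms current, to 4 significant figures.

112.0 mA

X_L = ωL = 61.49 Ω
X_C = 1/(ωC) = 17.00 Ω
Parallel: admittances add. Y = 1/R + 1/(jωL) + jωC
Y = (0.03215 + j0.04257) S
|Y| = 0.05335 S → |Z| = 1/|Y| = 18.74 Ω, ∠Z = −∠Y = -52.94°
I = V/|Z| = 2.1/18.74 = 112.0 mA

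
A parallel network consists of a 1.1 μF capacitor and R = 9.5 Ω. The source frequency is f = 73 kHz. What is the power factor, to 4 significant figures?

ω = 2πf = 458700 rad/s
X_C = 1/(ωC) = 1.982 Ω
Parallel: admittances add. Y = 1/R + jωC
Y = (0.1053 + j0.5045) S
|Y| = 0.5154 S → |Z| = 1/|Y| = 1.940 Ω, ∠Z = −∠Y = -78.22°
cos φ = cos(-78.22°) = 0.2042

0.2042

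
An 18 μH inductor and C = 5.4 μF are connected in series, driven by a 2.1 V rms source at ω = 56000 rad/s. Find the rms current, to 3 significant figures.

913 mA

X_L = ωL = 1.01 Ω
X_C = 1/(ωC) = 3.31 Ω
Net reactance X = X_L − X_C = -2.30 Ω
Z = − j2.30 Ω
|Z| = √(0² + 2.30²) = 2.30 Ω
I = V/|Z| = 2.1/2.30 = 913 mA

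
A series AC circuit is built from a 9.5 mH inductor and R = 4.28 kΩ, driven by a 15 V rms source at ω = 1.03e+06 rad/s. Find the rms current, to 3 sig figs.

1.40 mA

X_L = ωL = 9780 Ω
Z = 4280 + j9780 Ω
|Z| = √(4280² + 9780²) = 10700 Ω
I = V/|Z| = 15/10700 = 1.40 mA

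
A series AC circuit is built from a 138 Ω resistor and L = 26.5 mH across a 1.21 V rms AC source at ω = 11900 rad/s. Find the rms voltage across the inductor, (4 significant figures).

X_L = ωL = 315.3 Ω
Z = 138.0 + j315.3 Ω
|Z| = √(138.0² + 315.3²) = 344.2 Ω
I = V/|Z| = 3.515 mA
V_L = I·|Z_L| = 0.003515 × 315.3 = 1.109 V

1.109 V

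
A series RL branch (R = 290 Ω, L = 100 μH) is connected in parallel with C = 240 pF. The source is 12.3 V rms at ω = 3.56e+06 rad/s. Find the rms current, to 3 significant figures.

19.8 mA

X_L = ωL = 356 Ω
X_C = 1/(ωC) = 1170 Ω
Branch 1 (R+jX_L): Z₁ = 290 + j356 Ω, |Z₁| = 459 Ω
Branch 2 (−jX_C): Z₂ = −j1170 Ω
Parallel: Z = Z₁Z₂/(Z₁+Z₂), |Z| = 622 Ω, ∠Z = 31.2°
I = V/|Z| = 12.3/622 = 19.8 mA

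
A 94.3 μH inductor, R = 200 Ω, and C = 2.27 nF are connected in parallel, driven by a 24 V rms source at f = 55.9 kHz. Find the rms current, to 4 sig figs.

715.6 mA

ω = 2πf = 351200 rad/s
X_L = ωL = 33.12 Ω
X_C = 1/(ωC) = 1254 Ω
Parallel: admittances add. Y = 1/R + 1/(jωL) + jωC
Y = (0.005000 − j0.02940) S
|Y| = 0.02982 S → |Z| = 1/|Y| = 33.54 Ω, ∠Z = −∠Y = 80.35°
I = V/|Z| = 24/33.54 = 715.6 mA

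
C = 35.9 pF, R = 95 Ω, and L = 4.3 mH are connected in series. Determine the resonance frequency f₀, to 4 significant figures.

405.1 kHz

ω₀ = 1/√(LC) = 1/√(0.0043 × 3.59e-11) = 2.545e+06 rad/s
f₀ = ω₀/(2π) = 405.1 kHz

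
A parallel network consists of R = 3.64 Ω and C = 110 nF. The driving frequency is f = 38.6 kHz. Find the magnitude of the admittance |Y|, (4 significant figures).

276.0 mS

ω = 2πf = 242500 rad/s
X_C = 1/(ωC) = 37.48 Ω
Parallel: admittances add. Y = 1/R + jωC
Y = (0.2747 + j0.02668) S
|Y| = 0.2760 S → |Z| = 1/|Y| = 3.623 Ω, ∠Z = −∠Y = -5.547°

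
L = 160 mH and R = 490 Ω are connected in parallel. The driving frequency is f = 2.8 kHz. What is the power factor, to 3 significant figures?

ω = 2πf = 17590 rad/s
X_L = ωL = 2810 Ω
Parallel: admittances add. Y = 1/R + 1/(jωL)
Y = (0.00204 − j0.000355) S
|Y| = 0.00207 S → |Z| = 1/|Y| = 483 Ω, ∠Z = −∠Y = 9.87°
cos φ = cos(9.87°) = 0.985

0.985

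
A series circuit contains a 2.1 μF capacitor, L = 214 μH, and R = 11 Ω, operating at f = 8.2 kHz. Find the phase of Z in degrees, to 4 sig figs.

ω = 2πf = 51520 rad/s
X_L = ωL = 11.03 Ω
X_C = 1/(ωC) = 9.242 Ω
Net reactance X = X_L − X_C = 1.783 Ω
Z = 11.00 + j1.783 Ω
|Z| = √(11.00² + 1.783²) = 11.14 Ω
∠Z = arctan(1.783/11.00) = 9.209°

9.209°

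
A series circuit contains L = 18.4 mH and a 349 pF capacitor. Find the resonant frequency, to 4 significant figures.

62.81 kHz

ω₀ = 1/√(LC) = 1/√(0.0184 × 3.49e-10) = 394600 rad/s
f₀ = ω₀/(2π) = 62.81 kHz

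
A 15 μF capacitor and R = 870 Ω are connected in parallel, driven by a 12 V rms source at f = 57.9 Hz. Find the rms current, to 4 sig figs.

ω = 2πf = 363.8 rad/s
X_C = 1/(ωC) = 183.3 Ω
Parallel: admittances add. Y = 1/R + jωC
Y = (0.001149 + j0.005457) S
|Y| = 0.005577 S → |Z| = 1/|Y| = 179.3 Ω, ∠Z = −∠Y = -78.11°
I = V/|Z| = 12/179.3 = 66.92 mA

66.92 mA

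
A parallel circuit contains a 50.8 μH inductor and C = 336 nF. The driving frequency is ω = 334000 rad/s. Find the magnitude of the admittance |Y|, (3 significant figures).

X_L = ωL = 17.0 Ω
X_C = 1/(ωC) = 8.91 Ω
Parallel: admittances add. Y = 1/(jωL) + jωC
Y = (0 + j0.0533) S
|Y| = 0.0533 S → |Z| = 1/|Y| = 18.8 Ω, ∠Z = −∠Y = -90.0°

53.3 mS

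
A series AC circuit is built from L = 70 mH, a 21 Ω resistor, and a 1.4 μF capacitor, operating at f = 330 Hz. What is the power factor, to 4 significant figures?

0.1048

ω = 2πf = 2073 rad/s
X_L = ωL = 145.1 Ω
X_C = 1/(ωC) = 344.5 Ω
Net reactance X = X_L − X_C = -199.3 Ω
Z = 21.00 − j199.3 Ω
|Z| = √(21.00² + 199.3²) = 200.5 Ω
∠Z = arctan(-199.3/21.00) = -83.99°
cos φ = cos(-83.99°) = 0.1048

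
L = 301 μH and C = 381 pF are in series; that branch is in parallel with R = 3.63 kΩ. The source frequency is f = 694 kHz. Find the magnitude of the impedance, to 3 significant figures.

697 Ω

ω = 2πf = 4.361e+06 rad/s
X_L = ωL = 1310 Ω
X_C = 1/(ωC) = 602 Ω
Branch 1: Z₁ = R = 3630 Ω
Branch 2 (series LC): Z₂ = j(X_L − X_C) = j711 Ω
Parallel: Z = Z₁Z₂/(Z₁+Z₂), |Z| = 697 Ω, ∠Z = 78.9°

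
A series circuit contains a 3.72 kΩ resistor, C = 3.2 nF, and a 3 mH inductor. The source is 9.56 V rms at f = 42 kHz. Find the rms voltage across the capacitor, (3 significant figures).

3.03 V

ω = 2πf = 263900 rad/s
X_L = ωL = 792 Ω
X_C = 1/(ωC) = 1180 Ω
Net reactance X = X_L − X_C = -393 Ω
Z = 3720 − j393 Ω
|Z| = √(3720² + 393²) = 3740 Ω
I = V/|Z| = 2.56 mA
V_C = I·|Z_C| = 0.00256 × 1180 = 3.03 V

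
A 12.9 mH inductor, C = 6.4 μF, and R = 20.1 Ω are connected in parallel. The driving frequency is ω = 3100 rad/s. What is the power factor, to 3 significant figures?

0.995

X_L = ωL = 40.0 Ω
X_C = 1/(ωC) = 50.4 Ω
Parallel: admittances add. Y = 1/R + 1/(jωL) + jωC
Y = (0.0498 − j0.00517) S
|Y| = 0.0500 S → |Z| = 1/|Y| = 20.0 Ω, ∠Z = −∠Y = 5.93°
cos φ = cos(5.93°) = 0.995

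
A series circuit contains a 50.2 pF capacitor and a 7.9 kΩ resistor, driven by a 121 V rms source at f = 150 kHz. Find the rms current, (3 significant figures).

ω = 2πf = 942500 rad/s
X_C = 1/(ωC) = 21100 Ω
Z = 7900 − j21100 Ω
|Z| = √(7900² + 21100²) = 22600 Ω
I = V/|Z| = 121/22600 = 5.36 mA

5.36 mA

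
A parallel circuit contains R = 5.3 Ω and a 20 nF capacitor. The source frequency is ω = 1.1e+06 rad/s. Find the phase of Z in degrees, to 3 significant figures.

X_C = 1/(ωC) = 45.5 Ω
Parallel: admittances add. Y = 1/R + jωC
Y = (0.189 + j0.0220) S
|Y| = 0.190 S → |Z| = 1/|Y| = 5.26 Ω, ∠Z = −∠Y = -6.65°

-6.65°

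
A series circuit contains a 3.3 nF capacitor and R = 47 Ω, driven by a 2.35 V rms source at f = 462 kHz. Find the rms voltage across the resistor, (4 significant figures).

0.9648 V

ω = 2πf = 2.903e+06 rad/s
X_C = 1/(ωC) = 104.4 Ω
Z = 47.00 − j104.4 Ω
|Z| = √(47.00² + 104.4²) = 114.5 Ω
I = V/|Z| = 20.53 mA
V_R = I·|Z_R| = 0.02053 × 47.00 = 0.9648 V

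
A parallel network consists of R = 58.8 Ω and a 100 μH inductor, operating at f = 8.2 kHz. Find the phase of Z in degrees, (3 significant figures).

85.0°

ω = 2πf = 51520 rad/s
X_L = ωL = 5.15 Ω
Parallel: admittances add. Y = 1/R + 1/(jωL)
Y = (0.0170 − j0.194) S
|Y| = 0.195 S → |Z| = 1/|Y| = 5.13 Ω, ∠Z = −∠Y = 85.0°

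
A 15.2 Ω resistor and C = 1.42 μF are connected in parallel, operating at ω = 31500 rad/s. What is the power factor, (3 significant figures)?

0.827

X_C = 1/(ωC) = 22.4 Ω
Parallel: admittances add. Y = 1/R + jωC
Y = (0.0658 + j0.0447) S
|Y| = 0.0796 S → |Z| = 1/|Y| = 12.6 Ω, ∠Z = −∠Y = -34.2°
cos φ = cos(-34.2°) = 0.827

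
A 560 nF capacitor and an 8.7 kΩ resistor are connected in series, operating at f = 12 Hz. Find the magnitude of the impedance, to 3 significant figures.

25200 Ω

ω = 2πf = 75.40 rad/s
X_C = 1/(ωC) = 23700 Ω
Z = 8700 − j23700 Ω
|Z| = √(8700² + 23700²) = 25200 Ω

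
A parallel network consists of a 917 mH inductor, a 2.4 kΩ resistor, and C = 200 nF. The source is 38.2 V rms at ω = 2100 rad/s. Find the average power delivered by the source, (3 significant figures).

608 mW

X_L = ωL = 1930 Ω
X_C = 1/(ωC) = 2380 Ω
Parallel: admittances add. Y = 1/R + 1/(jωL) + jωC
Y = (0.000417 − j9.93e-05) S
|Y| = 0.000428 S → |Z| = 1/|Y| = 2330 Ω, ∠Z = −∠Y = 13.4°
I = V/|Z| = 16.4 mA
P = VI cos φ = 38.2 × 0.0164 × cos(13.4°) = 608 mW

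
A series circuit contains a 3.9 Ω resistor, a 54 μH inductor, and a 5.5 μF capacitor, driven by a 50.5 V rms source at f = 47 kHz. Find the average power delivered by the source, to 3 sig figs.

ω = 2πf = 295300 rad/s
X_L = ωL = 15.9 Ω
X_C = 1/(ωC) = 0.616 Ω
Net reactance X = X_L − X_C = 15.3 Ω
Z = 3.90 + j15.3 Ω
|Z| = √(3.90² + 15.3²) = 15.8 Ω
∠Z = arctan(15.3/3.90) = 75.7°
I = V/|Z| = 3.19 A
P = VI cos φ = 50.5 × 3.19 × cos(75.7°) = 39.7 W

39.7 W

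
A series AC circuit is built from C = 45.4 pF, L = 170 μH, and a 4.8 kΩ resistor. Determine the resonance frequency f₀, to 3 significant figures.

1.81 MHz

ω₀ = 1/√(LC) = 1/√(0.00017 × 4.54e-11) = 1.138e+07 rad/s
f₀ = ω₀/(2π) = 1.81 MHz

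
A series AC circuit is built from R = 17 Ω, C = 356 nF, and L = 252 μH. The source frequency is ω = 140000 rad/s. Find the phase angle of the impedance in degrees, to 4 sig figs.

41.83°

X_L = ωL = 35.28 Ω
X_C = 1/(ωC) = 20.06 Ω
Net reactance X = X_L − X_C = 15.22 Ω
Z = 17.00 + j15.22 Ω
|Z| = √(17.00² + 15.22²) = 22.81 Ω
∠Z = arctan(15.22/17.00) = 41.83°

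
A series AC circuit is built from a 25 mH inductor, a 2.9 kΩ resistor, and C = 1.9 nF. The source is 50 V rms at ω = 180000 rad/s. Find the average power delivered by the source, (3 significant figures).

666 mW

X_L = ωL = 4500 Ω
X_C = 1/(ωC) = 2920 Ω
Net reactance X = X_L − X_C = 1580 Ω
Z = 2900 + j1580 Ω
|Z| = √(2900² + 1580²) = 3300 Ω
∠Z = arctan(1580/2900) = 28.5°
I = V/|Z| = 15.1 mA
P = VI cos φ = 50 × 0.0151 × cos(28.5°) = 666 mW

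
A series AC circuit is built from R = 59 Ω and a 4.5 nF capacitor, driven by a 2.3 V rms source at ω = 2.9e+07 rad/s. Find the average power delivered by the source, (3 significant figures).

88.2 mW

X_C = 1/(ωC) = 7.66 Ω
Z = 59.0 − j7.66 Ω
|Z| = √(59.0² + 7.66²) = 59.5 Ω
∠Z = arctan(-7.66/59.0) = -7.40°
I = V/|Z| = 38.7 mA
P = VI cos φ = 2.3 × 0.0387 × cos(-7.40°) = 88.2 mW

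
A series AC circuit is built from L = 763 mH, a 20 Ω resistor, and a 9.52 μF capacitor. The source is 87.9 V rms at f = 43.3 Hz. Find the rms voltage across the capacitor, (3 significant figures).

ω = 2πf = 272.1 rad/s
X_L = ωL = 208 Ω
X_C = 1/(ωC) = 386 Ω
Net reactance X = X_L − X_C = -179 Ω
Z = 20.0 − j179 Ω
|Z| = √(20.0² + 179²) = 180 Ω
I = V/|Z| = 489 mA
V_C = I·|Z_C| = 0.489 × 386 = 189 V

189 V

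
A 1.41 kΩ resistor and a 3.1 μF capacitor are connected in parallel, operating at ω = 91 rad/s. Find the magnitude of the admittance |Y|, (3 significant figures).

X_C = 1/(ωC) = 3540 Ω
Parallel: admittances add. Y = 1/R + jωC
Y = (0.000709 + j0.000282) S
|Y| = 0.000763 S → |Z| = 1/|Y| = 1310 Ω, ∠Z = −∠Y = -21.7°

763 μS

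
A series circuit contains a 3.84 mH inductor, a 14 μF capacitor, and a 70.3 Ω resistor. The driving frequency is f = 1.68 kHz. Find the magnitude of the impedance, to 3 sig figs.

78.0 Ω

ω = 2πf = 10560 rad/s
X_L = ωL = 40.5 Ω
X_C = 1/(ωC) = 6.77 Ω
Net reactance X = X_L − X_C = 33.8 Ω
Z = 70.3 + j33.8 Ω
|Z| = √(70.3² + 33.8²) = 78.0 Ω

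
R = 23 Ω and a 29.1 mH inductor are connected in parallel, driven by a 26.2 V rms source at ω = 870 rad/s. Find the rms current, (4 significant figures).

1.539 A

X_L = ωL = 25.32 Ω
Parallel: admittances add. Y = 1/R + 1/(jωL)
Y = (0.04348 − j0.03950) S
|Y| = 0.05874 S → |Z| = 1/|Y| = 17.02 Ω, ∠Z = −∠Y = 42.25°
I = V/|Z| = 26.2/17.02 = 1.539 A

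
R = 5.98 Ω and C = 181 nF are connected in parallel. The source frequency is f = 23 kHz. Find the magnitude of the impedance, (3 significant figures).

5.91 Ω

ω = 2πf = 144500 rad/s
X_C = 1/(ωC) = 38.2 Ω
Parallel: admittances add. Y = 1/R + jωC
Y = (0.167 + j0.0262) S
|Y| = 0.169 S → |Z| = 1/|Y| = 5.91 Ω, ∠Z = −∠Y = -8.89°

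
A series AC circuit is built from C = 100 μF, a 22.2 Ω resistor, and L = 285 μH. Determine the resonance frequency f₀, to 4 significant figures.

942.8 Hz

ω₀ = 1/√(LC) = 1/√(0.000285 × 0.0001) = 5923 rad/s
f₀ = ω₀/(2π) = 942.8 Hz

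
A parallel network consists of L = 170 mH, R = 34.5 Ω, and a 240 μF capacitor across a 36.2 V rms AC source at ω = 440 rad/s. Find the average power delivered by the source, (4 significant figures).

X_L = ωL = 74.80 Ω
X_C = 1/(ωC) = 9.470 Ω
Parallel: admittances add. Y = 1/R + 1/(jωL) + jωC
Y = (0.02899 + j0.09223) S
|Y| = 0.09668 S → |Z| = 1/|Y| = 10.34 Ω, ∠Z = −∠Y = -72.55°
I = V/|Z| = 3.500 A
P = VI cos φ = 36.2 × 3.500 × cos(-72.55°) = 37.98 W

37.98 W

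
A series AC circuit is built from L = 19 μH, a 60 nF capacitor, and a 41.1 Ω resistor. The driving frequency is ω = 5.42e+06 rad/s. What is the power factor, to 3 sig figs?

X_L = ωL = 103 Ω
X_C = 1/(ωC) = 3.08 Ω
Net reactance X = X_L − X_C = 99.9 Ω
Z = 41.1 + j99.9 Ω
|Z| = √(41.1² + 99.9²) = 108 Ω
∠Z = arctan(99.9/41.1) = 67.6°
cos φ = cos(67.6°) = 0.380

0.380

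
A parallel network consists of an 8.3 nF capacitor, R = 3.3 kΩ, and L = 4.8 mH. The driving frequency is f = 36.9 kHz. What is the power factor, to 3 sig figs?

ω = 2πf = 231800 rad/s
X_L = ωL = 1110 Ω
X_C = 1/(ωC) = 520 Ω
Parallel: admittances add. Y = 1/R + 1/(jωL) + jωC
Y = (0.000303 + j0.00103) S
|Y| = 0.00107 S → |Z| = 1/|Y| = 935 Ω, ∠Z = −∠Y = -73.5°
cos φ = cos(-73.5°) = 0.283

0.283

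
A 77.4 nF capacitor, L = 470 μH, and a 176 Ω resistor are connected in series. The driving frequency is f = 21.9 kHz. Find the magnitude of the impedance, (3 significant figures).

ω = 2πf = 137600 rad/s
X_L = ωL = 64.7 Ω
X_C = 1/(ωC) = 93.9 Ω
Net reactance X = X_L − X_C = -29.2 Ω
Z = 176 − j29.2 Ω
|Z| = √(176² + 29.2²) = 178 Ω

178 Ω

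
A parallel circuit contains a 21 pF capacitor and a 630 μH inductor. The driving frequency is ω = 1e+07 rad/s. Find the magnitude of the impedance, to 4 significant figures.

X_L = ωL = 6300 Ω
X_C = 1/(ωC) = 4762 Ω
Parallel: admittances add. Y = 1/(jωL) + jωC
Y = (0 + j5.127e-05) S
|Y| = 5.127e-05 S → |Z| = 1/|Y| = 19500 Ω, ∠Z = −∠Y = -90.00°

19500 Ω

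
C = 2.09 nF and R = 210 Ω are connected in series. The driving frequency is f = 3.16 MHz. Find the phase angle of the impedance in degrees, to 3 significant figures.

-6.55°

ω = 2πf = 1.985e+07 rad/s
X_C = 1/(ωC) = 24.1 Ω
Z = 210 − j24.1 Ω
|Z| = √(210² + 24.1²) = 211 Ω
∠Z = arctan(-24.1/210) = -6.55°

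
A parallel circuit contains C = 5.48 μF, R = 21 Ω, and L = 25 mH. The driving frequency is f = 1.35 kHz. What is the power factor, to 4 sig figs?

ω = 2πf = 8482 rad/s
X_L = ωL = 212.1 Ω
X_C = 1/(ωC) = 21.51 Ω
Parallel: admittances add. Y = 1/R + 1/(jωL) + jωC
Y = (0.04762 + j0.04177) S
|Y| = 0.06334 S → |Z| = 1/|Y| = 15.79 Ω, ∠Z = −∠Y = -41.25°
cos φ = cos(-41.25°) = 0.7518

0.7518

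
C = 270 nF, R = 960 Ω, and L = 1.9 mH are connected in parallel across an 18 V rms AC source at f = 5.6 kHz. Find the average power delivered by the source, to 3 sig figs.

337 mW

ω = 2πf = 35190 rad/s
X_L = ωL = 66.9 Ω
X_C = 1/(ωC) = 105 Ω
Parallel: admittances add. Y = 1/R + 1/(jωL) + jωC
Y = (0.00104 − j0.00546) S
|Y| = 0.00556 S → |Z| = 1/|Y| = 180 Ω, ∠Z = −∠Y = 79.2°
I = V/|Z| = 100 mA
P = VI cos φ = 18 × 0.100 × cos(79.2°) = 337 mW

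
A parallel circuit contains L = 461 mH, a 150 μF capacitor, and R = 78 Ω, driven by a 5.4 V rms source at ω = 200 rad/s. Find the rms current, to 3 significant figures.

X_L = ωL = 92.2 Ω
X_C = 1/(ωC) = 33.3 Ω
Parallel: admittances add. Y = 1/R + 1/(jωL) + jωC
Y = (0.0128 + j0.0192) S
|Y| = 0.0230 S → |Z| = 1/|Y| = 43.4 Ω, ∠Z = −∠Y = -56.2°
I = V/|Z| = 5.4/43.4 = 124 mA

124 mA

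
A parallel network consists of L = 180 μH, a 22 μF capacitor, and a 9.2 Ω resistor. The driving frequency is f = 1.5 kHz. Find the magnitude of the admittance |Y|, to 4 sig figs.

ω = 2πf = 9425 rad/s
X_L = ωL = 1.696 Ω
X_C = 1/(ωC) = 4.823 Ω
Parallel: admittances add. Y = 1/R + 1/(jωL) + jωC
Y = (0.1087 − j0.3821) S
|Y| = 0.3973 S → |Z| = 1/|Y| = 2.517 Ω, ∠Z = −∠Y = 74.12°

397.3 mS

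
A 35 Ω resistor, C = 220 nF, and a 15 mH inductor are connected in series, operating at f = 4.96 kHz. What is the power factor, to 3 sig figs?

0.108

ω = 2πf = 31160 rad/s
X_L = ωL = 467 Ω
X_C = 1/(ωC) = 146 Ω
Net reactance X = X_L − X_C = 322 Ω
Z = 35.0 + j322 Ω
|Z| = √(35.0² + 322²) = 324 Ω
∠Z = arctan(322/35.0) = 83.8°
cos φ = cos(83.8°) = 0.108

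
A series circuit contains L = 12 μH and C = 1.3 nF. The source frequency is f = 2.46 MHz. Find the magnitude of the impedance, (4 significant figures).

ω = 2πf = 1.546e+07 rad/s
X_L = ωL = 185.5 Ω
X_C = 1/(ωC) = 49.77 Ω
Net reactance X = X_L − X_C = 135.7 Ω
Z = j135.7 Ω
|Z| = √(0² + 135.7²) = 135.7 Ω

135.7 Ω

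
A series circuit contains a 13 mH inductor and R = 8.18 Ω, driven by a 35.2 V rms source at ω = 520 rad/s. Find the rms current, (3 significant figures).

X_L = ωL = 6.76 Ω
Z = 8.18 + j6.76 Ω
|Z| = √(8.18² + 6.76²) = 10.6 Ω
I = V/|Z| = 35.2/10.6 = 3.32 A

3.32 A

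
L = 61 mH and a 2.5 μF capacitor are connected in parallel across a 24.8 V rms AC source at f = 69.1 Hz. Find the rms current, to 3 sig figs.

ω = 2πf = 434.2 rad/s
X_L = ωL = 26.5 Ω
X_C = 1/(ωC) = 921 Ω
Parallel: admittances add. Y = 1/(jωL) + jωC
Y = (0 − j0.0367) S
|Y| = 0.0367 S → |Z| = 1/|Y| = 27.3 Ω, ∠Z = −∠Y = 90.0°
I = V/|Z| = 24.8/27.3 = 909 mA

909 mA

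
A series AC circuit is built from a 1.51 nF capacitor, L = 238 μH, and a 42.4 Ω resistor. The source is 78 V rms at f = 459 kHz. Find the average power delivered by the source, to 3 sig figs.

ω = 2πf = 2.884e+06 rad/s
X_L = ωL = 686 Ω
X_C = 1/(ωC) = 230 Ω
Net reactance X = X_L − X_C = 457 Ω
Z = 42.4 + j457 Ω
|Z| = √(42.4² + 457²) = 459 Ω
∠Z = arctan(457/42.4) = 84.7°
I = V/|Z| = 170 mA
P = VI cos φ = 78 × 0.170 × cos(84.7°) = 1.23 W

1.23 W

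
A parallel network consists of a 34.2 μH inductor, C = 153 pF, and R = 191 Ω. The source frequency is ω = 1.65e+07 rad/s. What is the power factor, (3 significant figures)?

0.990

X_L = ωL = 564 Ω
X_C = 1/(ωC) = 396 Ω
Parallel: admittances add. Y = 1/R + 1/(jωL) + jωC
Y = (0.00524 + j0.000752) S
|Y| = 0.00529 S → |Z| = 1/|Y| = 189 Ω, ∠Z = −∠Y = -8.18°
cos φ = cos(-8.18°) = 0.990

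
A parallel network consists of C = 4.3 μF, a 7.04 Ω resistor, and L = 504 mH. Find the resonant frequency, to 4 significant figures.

108.1 Hz

ω₀ = 1/√(LC) = 1/√(0.504 × 4.3e-06) = 679.3 rad/s
f₀ = ω₀/(2π) = 108.1 Hz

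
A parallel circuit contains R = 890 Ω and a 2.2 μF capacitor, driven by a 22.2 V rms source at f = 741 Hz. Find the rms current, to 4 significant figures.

228.8 mA

ω = 2πf = 4656 rad/s
X_C = 1/(ωC) = 97.63 Ω
Parallel: admittances add. Y = 1/R + jωC
Y = (0.001124 + j0.01024) S
|Y| = 0.01030 S → |Z| = 1/|Y| = 97.05 Ω, ∠Z = −∠Y = -83.74°
I = V/|Z| = 22.2/97.05 = 228.8 mA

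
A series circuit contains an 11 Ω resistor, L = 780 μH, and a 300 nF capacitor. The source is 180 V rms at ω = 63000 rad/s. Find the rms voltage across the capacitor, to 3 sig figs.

819 V

X_L = ωL = 49.1 Ω
X_C = 1/(ωC) = 52.9 Ω
Net reactance X = X_L − X_C = -3.77 Ω
Z = 11.0 − j3.77 Ω
|Z| = √(11.0² + 3.77²) = 11.6 Ω
I = V/|Z| = 15.5 A
V_C = I·|Z_C| = 15.5 × 52.9 = 819 V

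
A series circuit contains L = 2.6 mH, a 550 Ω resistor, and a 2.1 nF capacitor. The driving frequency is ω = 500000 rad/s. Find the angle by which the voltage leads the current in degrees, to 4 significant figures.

32.29°

X_L = ωL = 1300 Ω
X_C = 1/(ωC) = 952.4 Ω
Net reactance X = X_L − X_C = 347.6 Ω
Z = 550.0 + j347.6 Ω
|Z| = √(550.0² + 347.6²) = 650.6 Ω
∠Z = arctan(347.6/550.0) = 32.29°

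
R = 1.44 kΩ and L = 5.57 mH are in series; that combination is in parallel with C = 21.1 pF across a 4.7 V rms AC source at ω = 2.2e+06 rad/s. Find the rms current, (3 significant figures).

X_L = ωL = 12300 Ω
X_C = 1/(ωC) = 21500 Ω
Branch 1 (R+jX_L): Z₁ = 1440 + j12300 Ω, |Z₁| = 12300 Ω
Branch 2 (−jX_C): Z₂ = −j21500 Ω
Parallel: Z = Z₁Z₂/(Z₁+Z₂), |Z| = 28300 Ω, ∠Z = 74.5°
I = V/|Z| = 4.7/28300 = 166 μA

166 μA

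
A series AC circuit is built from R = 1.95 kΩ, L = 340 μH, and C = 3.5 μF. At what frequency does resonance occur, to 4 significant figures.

ω₀ = 1/√(LC) = 1/√(0.00034 × 3.5e-06) = 28990 rad/s
f₀ = ω₀/(2π) = 4.614 kHz

4.614 kHz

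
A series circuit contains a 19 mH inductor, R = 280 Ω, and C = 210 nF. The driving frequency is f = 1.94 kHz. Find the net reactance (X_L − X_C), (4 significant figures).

ω = 2πf = 12190 rad/s
X_L = ωL = 231.6 Ω
X_C = 1/(ωC) = 390.7 Ω
X = 231.6 − 390.7 = -159.1 Ω

-159.1 Ω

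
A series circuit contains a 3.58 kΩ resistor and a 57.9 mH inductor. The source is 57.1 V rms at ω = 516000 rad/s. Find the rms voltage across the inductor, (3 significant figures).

56.7 V

X_L = ωL = 29900 Ω
Z = 3580 + j29900 Ω
|Z| = √(3580² + 29900²) = 30100 Ω
I = V/|Z| = 1.90 mA
V_L = I·|Z_L| = 0.00190 × 29900 = 56.7 V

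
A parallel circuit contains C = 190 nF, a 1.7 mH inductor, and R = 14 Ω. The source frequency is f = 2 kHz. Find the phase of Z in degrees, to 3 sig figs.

ω = 2πf = 12570 rad/s
X_L = ωL = 21.4 Ω
X_C = 1/(ωC) = 419 Ω
Parallel: admittances add. Y = 1/R + 1/(jωL) + jωC
Y = (0.0714 − j0.0444) S
|Y| = 0.0841 S → |Z| = 1/|Y| = 11.9 Ω, ∠Z = −∠Y = 31.9°

31.9°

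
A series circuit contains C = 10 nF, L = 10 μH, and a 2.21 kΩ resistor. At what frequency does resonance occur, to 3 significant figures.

ω₀ = 1/√(LC) = 1/√(1e-05 × 1e-08) = 3.162e+06 rad/s
f₀ = ω₀/(2π) = 503 kHz

503 kHz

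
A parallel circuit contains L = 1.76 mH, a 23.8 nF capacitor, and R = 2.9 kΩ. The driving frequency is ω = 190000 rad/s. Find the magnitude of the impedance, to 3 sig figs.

X_L = ωL = 334 Ω
X_C = 1/(ωC) = 221 Ω
Parallel: admittances add. Y = 1/R + 1/(jωL) + jωC
Y = (0.000345 + j0.00153) S
|Y| = 0.00157 S → |Z| = 1/|Y| = 637 Ω, ∠Z = −∠Y = -77.3°

637 Ω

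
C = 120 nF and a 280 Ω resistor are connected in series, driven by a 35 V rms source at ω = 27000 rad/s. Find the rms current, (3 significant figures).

84.0 mA

X_C = 1/(ωC) = 309 Ω
Z = 280 − j309 Ω
|Z| = √(280² + 309²) = 417 Ω
I = V/|Z| = 35/417 = 84.0 mA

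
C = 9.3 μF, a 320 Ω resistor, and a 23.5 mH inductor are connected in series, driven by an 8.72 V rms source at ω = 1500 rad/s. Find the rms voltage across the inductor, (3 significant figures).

0.954 V

X_L = ωL = 35.2 Ω
X_C = 1/(ωC) = 71.7 Ω
Net reactance X = X_L − X_C = -36.4 Ω
Z = 320 − j36.4 Ω
|Z| = √(320² + 36.4²) = 322 Ω
I = V/|Z| = 27.1 mA
V_L = I·|Z_L| = 0.0271 × 35.2 = 0.954 V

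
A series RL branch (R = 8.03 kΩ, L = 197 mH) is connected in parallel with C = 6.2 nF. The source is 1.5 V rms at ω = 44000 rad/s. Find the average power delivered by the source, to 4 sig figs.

129.4 μW

X_L = ωL = 8668 Ω
X_C = 1/(ωC) = 3666 Ω
Branch 1 (R+jX_L): Z₁ = 8030 + j8668 Ω, |Z₁| = 11820 Ω
Branch 2 (−jX_C): Z₂ = −j3666 Ω
Parallel: Z = Z₁Z₂/(Z₁+Z₂), |Z| = 4578 Ω, ∠Z = -74.73°
I = V/|Z| = 327.6 μA
P = VI cos φ = 1.5 × 0.0003276 × cos(-74.73°) = 129.4 μW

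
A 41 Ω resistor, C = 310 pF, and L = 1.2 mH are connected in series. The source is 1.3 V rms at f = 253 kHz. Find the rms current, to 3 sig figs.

ω = 2πf = 1.59e+06 rad/s
X_L = ωL = 1910 Ω
X_C = 1/(ωC) = 2030 Ω
Net reactance X = X_L − X_C = -122 Ω
Z = 41.0 − j122 Ω
|Z| = √(41.0² + 122²) = 128 Ω
I = V/|Z| = 1.3/128 = 10.1 mA

10.1 mA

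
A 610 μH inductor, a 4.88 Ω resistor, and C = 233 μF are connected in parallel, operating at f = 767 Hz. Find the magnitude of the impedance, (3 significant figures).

ω = 2πf = 4819 rad/s
X_L = ωL = 2.94 Ω
X_C = 1/(ωC) = 0.891 Ω
Parallel: admittances add. Y = 1/R + 1/(jωL) + jωC
Y = (0.205 + j0.783) S
|Y| = 0.809 S → |Z| = 1/|Y| = 1.24 Ω, ∠Z = −∠Y = -75.3°

1.24 Ω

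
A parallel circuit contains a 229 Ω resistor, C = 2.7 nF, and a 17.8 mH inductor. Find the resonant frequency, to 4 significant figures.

ω₀ = 1/√(LC) = 1/√(0.0178 × 2.7e-09) = 144200 rad/s
f₀ = ω₀/(2π) = 22.96 kHz

22.96 kHz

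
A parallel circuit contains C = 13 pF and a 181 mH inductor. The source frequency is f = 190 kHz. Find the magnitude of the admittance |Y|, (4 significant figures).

10.89 μS

ω = 2πf = 1.194e+06 rad/s
X_L = ωL = 216100 Ω
X_C = 1/(ωC) = 64440 Ω
Parallel: admittances add. Y = 1/(jωL) + jωC
Y = (0 + j1.089e-05) S
|Y| = 1.089e-05 S → |Z| = 1/|Y| = 91810 Ω, ∠Z = −∠Y = -90.00°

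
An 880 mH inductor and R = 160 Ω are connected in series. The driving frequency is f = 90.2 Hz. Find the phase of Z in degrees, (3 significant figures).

72.2°

ω = 2πf = 566.7 rad/s
X_L = ωL = 499 Ω
Z = 160 + j499 Ω
|Z| = √(160² + 499²) = 524 Ω
∠Z = arctan(499/160) = 72.2°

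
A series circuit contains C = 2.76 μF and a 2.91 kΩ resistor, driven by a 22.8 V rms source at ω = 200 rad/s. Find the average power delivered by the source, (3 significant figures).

129 mW

X_C = 1/(ωC) = 1810 Ω
Z = 2910 − j1810 Ω
|Z| = √(2910² + 1810²) = 3430 Ω
∠Z = arctan(-1810/2910) = -31.9°
I = V/|Z| = 6.65 mA
P = VI cos φ = 22.8 × 0.00665 × cos(-31.9°) = 129 mW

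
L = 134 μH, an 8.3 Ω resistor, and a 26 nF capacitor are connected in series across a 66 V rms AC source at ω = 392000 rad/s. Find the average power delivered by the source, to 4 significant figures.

X_L = ωL = 52.53 Ω
X_C = 1/(ωC) = 98.12 Ω
Net reactance X = X_L − X_C = -45.59 Ω
Z = 8.300 − j45.59 Ω
|Z| = √(8.300² + 45.59²) = 46.34 Ω
∠Z = arctan(-45.59/8.300) = -79.68°
I = V/|Z| = 1.424 A
P = VI cos φ = 66 × 1.424 × cos(-79.68°) = 16.84 W

16.84 W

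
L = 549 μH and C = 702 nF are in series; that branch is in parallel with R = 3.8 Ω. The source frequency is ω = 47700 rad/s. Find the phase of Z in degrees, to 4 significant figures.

-45.95°

X_L = ωL = 26.19 Ω
X_C = 1/(ωC) = 29.86 Ω
Branch 1: Z₁ = R = 3.800 Ω
Branch 2 (series LC): Z₂ = j(X_L − X_C) = −j3.676 Ω
Parallel: Z = Z₁Z₂/(Z₁+Z₂), |Z| = 2.642 Ω, ∠Z = -45.95°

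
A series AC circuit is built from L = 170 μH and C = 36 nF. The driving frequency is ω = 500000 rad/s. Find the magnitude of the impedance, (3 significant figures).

29.4 Ω

X_L = ωL = 85.0 Ω
X_C = 1/(ωC) = 55.6 Ω
Net reactance X = X_L − X_C = 29.4 Ω
Z = j29.4 Ω
|Z| = √(0² + 29.4²) = 29.4 Ω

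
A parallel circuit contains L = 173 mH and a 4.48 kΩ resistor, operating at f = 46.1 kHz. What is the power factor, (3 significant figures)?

ω = 2πf = 289700 rad/s
X_L = ωL = 50100 Ω
Parallel: admittances add. Y = 1/R + 1/(jωL)
Y = (0.000223 − j2e-05) S
|Y| = 0.000224 S → |Z| = 1/|Y| = 4460 Ω, ∠Z = −∠Y = 5.11°
cos φ = cos(5.11°) = 0.996

0.996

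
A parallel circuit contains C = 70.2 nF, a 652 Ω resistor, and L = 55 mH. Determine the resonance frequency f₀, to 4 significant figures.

2.561 kHz

ω₀ = 1/√(LC) = 1/√(0.055 × 7.02e-08) = 16090 rad/s
f₀ = ω₀/(2π) = 2.561 kHz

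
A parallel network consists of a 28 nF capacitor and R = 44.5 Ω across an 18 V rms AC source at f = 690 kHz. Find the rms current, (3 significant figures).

ω = 2πf = 4.335e+06 rad/s
X_C = 1/(ωC) = 8.24 Ω
Parallel: admittances add. Y = 1/R + jωC
Y = (0.0225 + j0.121) S
|Y| = 0.123 S → |Z| = 1/|Y| = 8.10 Ω, ∠Z = −∠Y = -79.5°
I = V/|Z| = 18/8.10 = 2.22 A

2.22 A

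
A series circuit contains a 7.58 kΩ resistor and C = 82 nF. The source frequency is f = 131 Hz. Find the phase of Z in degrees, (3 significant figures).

ω = 2πf = 823.1 rad/s
X_C = 1/(ωC) = 14800 Ω
Z = 7580 − j14800 Ω
|Z| = √(7580² + 14800²) = 16600 Ω
∠Z = arctan(-14800/7580) = -62.9°

-62.9°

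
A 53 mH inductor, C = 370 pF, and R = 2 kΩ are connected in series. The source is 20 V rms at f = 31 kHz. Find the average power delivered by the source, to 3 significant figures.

48.1 mW

ω = 2πf = 194800 rad/s
X_L = ωL = 10300 Ω
X_C = 1/(ωC) = 13900 Ω
Net reactance X = X_L − X_C = -3550 Ω
Z = 2000 − j3550 Ω
|Z| = √(2000² + 3550²) = 4080 Ω
∠Z = arctan(-3550/2000) = -60.6°
I = V/|Z| = 4.91 mA
P = VI cos φ = 20 × 0.00491 × cos(-60.6°) = 48.1 mW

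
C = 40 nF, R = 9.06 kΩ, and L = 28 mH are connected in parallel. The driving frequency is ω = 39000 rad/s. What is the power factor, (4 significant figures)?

X_L = ωL = 1092 Ω
X_C = 1/(ωC) = 641.0 Ω
Parallel: admittances add. Y = 1/R + 1/(jωL) + jωC
Y = (0.0001104 + j0.0006442) S
|Y| = 0.0006536 S → |Z| = 1/|Y| = 1530 Ω, ∠Z = −∠Y = -80.28°
cos φ = cos(-80.28°) = 0.1689

0.1689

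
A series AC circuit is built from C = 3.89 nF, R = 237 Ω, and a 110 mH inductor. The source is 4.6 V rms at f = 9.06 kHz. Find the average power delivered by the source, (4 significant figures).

1.615 mW

ω = 2πf = 56930 rad/s
X_L = ωL = 6262 Ω
X_C = 1/(ωC) = 4516 Ω
Net reactance X = X_L − X_C = 1746 Ω
Z = 237.0 + j1746 Ω
|Z| = √(237.0² + 1746²) = 1762 Ω
∠Z = arctan(1746/237.0) = 82.27°
I = V/|Z| = 2.611 mA
P = VI cos φ = 4.6 × 0.002611 × cos(82.27°) = 1.615 mW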